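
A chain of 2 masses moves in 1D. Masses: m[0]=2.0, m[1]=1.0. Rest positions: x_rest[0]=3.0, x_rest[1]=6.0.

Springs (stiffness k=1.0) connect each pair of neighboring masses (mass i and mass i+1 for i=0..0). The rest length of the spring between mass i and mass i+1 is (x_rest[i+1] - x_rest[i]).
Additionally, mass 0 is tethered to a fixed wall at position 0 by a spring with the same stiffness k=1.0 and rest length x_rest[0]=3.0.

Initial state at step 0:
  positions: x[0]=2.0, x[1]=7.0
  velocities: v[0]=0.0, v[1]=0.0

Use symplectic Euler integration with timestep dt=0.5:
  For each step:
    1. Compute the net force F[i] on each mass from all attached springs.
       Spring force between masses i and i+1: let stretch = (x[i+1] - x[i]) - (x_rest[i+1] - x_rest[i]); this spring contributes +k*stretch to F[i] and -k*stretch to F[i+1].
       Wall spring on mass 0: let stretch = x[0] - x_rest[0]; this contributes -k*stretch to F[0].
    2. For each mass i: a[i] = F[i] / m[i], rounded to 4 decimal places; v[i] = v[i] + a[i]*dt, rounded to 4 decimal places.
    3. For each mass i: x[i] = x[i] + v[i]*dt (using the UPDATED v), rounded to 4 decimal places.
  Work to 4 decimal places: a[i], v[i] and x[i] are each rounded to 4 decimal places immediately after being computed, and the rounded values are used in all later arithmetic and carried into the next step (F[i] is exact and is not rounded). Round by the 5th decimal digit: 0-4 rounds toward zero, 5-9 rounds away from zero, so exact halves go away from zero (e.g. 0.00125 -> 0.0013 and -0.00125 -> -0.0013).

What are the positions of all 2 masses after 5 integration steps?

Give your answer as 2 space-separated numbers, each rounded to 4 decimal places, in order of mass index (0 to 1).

Step 0: x=[2.0000 7.0000] v=[0.0000 0.0000]
Step 1: x=[2.3750 6.5000] v=[0.7500 -1.0000]
Step 2: x=[2.9688 5.7188] v=[1.1875 -1.5625]
Step 3: x=[3.5352 5.0001] v=[1.1328 -1.4375]
Step 4: x=[3.8428 4.6651] v=[0.6152 -0.6700]
Step 5: x=[3.7728 4.8746] v=[-0.1400 0.4189]

Answer: 3.7728 4.8746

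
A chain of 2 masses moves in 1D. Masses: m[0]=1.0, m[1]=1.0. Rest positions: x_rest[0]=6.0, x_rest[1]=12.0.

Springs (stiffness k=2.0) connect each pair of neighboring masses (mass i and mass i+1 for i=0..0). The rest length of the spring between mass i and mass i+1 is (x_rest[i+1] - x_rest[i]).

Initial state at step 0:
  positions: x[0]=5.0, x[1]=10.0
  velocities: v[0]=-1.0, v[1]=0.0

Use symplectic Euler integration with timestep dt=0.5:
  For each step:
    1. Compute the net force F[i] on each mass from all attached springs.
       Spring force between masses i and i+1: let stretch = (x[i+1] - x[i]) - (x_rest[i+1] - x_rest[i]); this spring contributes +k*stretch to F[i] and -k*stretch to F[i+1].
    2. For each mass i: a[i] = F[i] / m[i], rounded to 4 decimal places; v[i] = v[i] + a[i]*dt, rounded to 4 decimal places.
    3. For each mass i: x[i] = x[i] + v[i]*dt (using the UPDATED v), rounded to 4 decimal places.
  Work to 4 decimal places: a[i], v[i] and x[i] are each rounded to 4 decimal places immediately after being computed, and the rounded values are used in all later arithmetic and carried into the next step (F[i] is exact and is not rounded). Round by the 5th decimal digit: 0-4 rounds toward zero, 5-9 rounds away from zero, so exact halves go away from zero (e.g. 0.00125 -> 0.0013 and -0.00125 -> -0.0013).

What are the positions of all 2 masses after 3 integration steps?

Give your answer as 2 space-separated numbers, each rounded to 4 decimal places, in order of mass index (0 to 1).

Step 0: x=[5.0000 10.0000] v=[-1.0000 0.0000]
Step 1: x=[4.0000 10.5000] v=[-2.0000 1.0000]
Step 2: x=[3.2500 10.7500] v=[-1.5000 0.5000]
Step 3: x=[3.2500 10.2500] v=[0.0000 -1.0000]

Answer: 3.2500 10.2500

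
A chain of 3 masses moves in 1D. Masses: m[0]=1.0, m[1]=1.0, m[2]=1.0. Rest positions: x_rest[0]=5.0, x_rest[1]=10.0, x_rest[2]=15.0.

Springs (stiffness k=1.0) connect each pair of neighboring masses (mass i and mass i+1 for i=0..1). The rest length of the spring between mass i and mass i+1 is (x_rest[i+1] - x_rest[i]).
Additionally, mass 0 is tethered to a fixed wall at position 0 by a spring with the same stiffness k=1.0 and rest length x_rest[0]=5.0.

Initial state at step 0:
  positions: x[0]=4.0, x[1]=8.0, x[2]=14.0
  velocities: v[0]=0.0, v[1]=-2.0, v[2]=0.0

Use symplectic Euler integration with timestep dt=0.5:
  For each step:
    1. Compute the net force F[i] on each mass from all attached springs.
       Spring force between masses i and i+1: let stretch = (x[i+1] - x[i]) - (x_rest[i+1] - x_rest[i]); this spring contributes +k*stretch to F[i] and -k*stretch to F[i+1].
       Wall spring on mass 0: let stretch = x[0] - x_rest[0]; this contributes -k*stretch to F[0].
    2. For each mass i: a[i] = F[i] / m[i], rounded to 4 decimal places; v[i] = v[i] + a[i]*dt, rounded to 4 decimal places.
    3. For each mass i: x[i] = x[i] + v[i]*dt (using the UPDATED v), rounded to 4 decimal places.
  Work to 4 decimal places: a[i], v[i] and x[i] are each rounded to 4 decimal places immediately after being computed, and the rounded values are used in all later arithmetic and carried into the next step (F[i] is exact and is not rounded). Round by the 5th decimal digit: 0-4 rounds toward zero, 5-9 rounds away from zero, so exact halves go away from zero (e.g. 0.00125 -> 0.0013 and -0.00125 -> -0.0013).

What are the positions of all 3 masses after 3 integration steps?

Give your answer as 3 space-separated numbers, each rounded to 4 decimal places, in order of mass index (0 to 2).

Step 0: x=[4.0000 8.0000 14.0000] v=[0.0000 -2.0000 0.0000]
Step 1: x=[4.0000 7.5000 13.7500] v=[0.0000 -1.0000 -0.5000]
Step 2: x=[3.8750 7.6875 13.1875] v=[-0.2500 0.3750 -1.1250]
Step 3: x=[3.7344 8.2969 12.5000] v=[-0.2813 1.2188 -1.3750]

Answer: 3.7344 8.2969 12.5000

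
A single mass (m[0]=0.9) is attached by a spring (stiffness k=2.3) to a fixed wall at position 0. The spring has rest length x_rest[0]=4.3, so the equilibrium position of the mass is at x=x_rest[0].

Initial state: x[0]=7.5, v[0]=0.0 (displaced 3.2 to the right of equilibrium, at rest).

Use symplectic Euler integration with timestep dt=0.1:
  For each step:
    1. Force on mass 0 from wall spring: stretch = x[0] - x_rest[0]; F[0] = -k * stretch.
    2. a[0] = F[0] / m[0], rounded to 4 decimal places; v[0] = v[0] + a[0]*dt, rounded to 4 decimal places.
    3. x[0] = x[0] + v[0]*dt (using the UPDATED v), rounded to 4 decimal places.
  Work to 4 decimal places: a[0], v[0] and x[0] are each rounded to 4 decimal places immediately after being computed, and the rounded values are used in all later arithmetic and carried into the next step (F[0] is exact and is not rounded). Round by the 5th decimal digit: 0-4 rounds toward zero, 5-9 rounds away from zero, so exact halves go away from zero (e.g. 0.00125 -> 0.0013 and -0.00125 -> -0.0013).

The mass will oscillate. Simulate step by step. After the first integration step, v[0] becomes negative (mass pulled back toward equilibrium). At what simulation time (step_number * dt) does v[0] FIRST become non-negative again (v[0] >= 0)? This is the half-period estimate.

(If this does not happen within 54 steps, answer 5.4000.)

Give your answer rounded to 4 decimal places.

Step 0: x=[7.5000] v=[0.0000]
Step 1: x=[7.4182] v=[-0.8178]
Step 2: x=[7.2567] v=[-1.6147]
Step 3: x=[7.0197] v=[-2.3703]
Step 4: x=[6.7132] v=[-3.0653]
Step 5: x=[6.3450] v=[-3.6820]
Step 6: x=[5.9245] v=[-4.2046]
Step 7: x=[5.4625] v=[-4.6198]
Step 8: x=[4.9708] v=[-4.9169]
Step 9: x=[4.4620] v=[-5.0883]
Step 10: x=[3.9490] v=[-5.1297]
Step 11: x=[3.4450] v=[-5.0400]
Step 12: x=[2.9629] v=[-4.8215]
Step 13: x=[2.5149] v=[-4.4798]
Step 14: x=[2.1125] v=[-4.0236]
Step 15: x=[1.7660] v=[-3.4646]
Step 16: x=[1.4843] v=[-2.8170]
Step 17: x=[1.2746] v=[-2.0974]
Step 18: x=[1.1422] v=[-1.3242]
Step 19: x=[1.0905] v=[-0.5172]
Step 20: x=[1.1208] v=[0.3030]
First v>=0 after going negative at step 20, time=2.0000

Answer: 2.0000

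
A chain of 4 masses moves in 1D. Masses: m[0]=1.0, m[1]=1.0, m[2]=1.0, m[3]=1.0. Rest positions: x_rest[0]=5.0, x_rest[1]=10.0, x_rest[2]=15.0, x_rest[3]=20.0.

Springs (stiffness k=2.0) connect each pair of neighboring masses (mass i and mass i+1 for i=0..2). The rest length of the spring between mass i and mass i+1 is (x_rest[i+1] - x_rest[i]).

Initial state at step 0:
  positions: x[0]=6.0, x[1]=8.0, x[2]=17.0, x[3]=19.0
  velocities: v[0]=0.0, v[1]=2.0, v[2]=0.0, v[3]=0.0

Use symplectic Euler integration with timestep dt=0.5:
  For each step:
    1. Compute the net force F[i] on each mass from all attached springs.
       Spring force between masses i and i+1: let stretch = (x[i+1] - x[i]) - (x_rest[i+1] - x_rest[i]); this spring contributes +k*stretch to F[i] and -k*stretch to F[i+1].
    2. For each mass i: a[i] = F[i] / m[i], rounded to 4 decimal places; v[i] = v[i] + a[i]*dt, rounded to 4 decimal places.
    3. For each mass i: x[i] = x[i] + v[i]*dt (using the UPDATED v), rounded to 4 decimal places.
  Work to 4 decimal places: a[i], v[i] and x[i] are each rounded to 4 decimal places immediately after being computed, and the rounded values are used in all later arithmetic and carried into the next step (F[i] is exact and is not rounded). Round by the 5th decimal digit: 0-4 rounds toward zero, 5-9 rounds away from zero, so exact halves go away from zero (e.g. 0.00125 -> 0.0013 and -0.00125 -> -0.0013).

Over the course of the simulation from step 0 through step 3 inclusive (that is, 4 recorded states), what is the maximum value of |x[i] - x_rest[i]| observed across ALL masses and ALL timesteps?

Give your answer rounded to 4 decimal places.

Answer: 3.5000

Derivation:
Step 0: x=[6.0000 8.0000 17.0000 19.0000] v=[0.0000 2.0000 0.0000 0.0000]
Step 1: x=[4.5000 12.5000 13.5000 20.5000] v=[-3.0000 9.0000 -7.0000 3.0000]
Step 2: x=[4.5000 13.5000 13.0000 21.0000] v=[0.0000 2.0000 -1.0000 1.0000]
Step 3: x=[6.5000 9.7500 16.7500 20.0000] v=[4.0000 -7.5000 7.5000 -2.0000]
Max displacement = 3.5000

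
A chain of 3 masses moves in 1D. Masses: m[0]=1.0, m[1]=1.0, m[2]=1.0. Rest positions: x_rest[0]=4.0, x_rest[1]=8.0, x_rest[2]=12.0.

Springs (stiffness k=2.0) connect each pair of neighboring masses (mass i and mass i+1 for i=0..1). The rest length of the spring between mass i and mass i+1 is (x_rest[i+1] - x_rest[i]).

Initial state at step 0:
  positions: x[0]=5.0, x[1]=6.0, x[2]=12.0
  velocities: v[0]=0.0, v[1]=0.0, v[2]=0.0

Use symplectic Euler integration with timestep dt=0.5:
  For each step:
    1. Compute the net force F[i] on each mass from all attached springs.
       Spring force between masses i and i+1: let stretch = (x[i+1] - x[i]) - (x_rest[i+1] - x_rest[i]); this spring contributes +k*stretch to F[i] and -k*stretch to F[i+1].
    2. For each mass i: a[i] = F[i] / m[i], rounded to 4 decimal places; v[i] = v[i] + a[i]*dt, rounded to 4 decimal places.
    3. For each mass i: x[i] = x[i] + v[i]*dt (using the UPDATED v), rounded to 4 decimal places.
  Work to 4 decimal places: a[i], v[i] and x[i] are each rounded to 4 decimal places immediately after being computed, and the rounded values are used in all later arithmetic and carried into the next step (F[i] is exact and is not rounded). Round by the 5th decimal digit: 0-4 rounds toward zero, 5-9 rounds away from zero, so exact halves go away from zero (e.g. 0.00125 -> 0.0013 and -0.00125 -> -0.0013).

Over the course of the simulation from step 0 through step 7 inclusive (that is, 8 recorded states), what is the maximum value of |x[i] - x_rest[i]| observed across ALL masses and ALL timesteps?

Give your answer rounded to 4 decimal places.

Step 0: x=[5.0000 6.0000 12.0000] v=[0.0000 0.0000 0.0000]
Step 1: x=[3.5000 8.5000 11.0000] v=[-3.0000 5.0000 -2.0000]
Step 2: x=[2.5000 9.7500 10.7500] v=[-2.0000 2.5000 -0.5000]
Step 3: x=[3.1250 7.8750 12.0000] v=[1.2500 -3.7500 2.5000]
Step 4: x=[4.1250 5.6875 13.1875] v=[2.0000 -4.3750 2.3750]
Step 5: x=[3.9063 6.4688 12.6250] v=[-0.4375 1.5625 -1.1250]
Step 6: x=[2.9688 9.0469 10.9844] v=[-1.8750 5.1562 -3.2812]
Step 7: x=[3.0704 9.5547 10.3751] v=[0.2031 1.0156 -1.2187]
Max displacement = 2.3125

Answer: 2.3125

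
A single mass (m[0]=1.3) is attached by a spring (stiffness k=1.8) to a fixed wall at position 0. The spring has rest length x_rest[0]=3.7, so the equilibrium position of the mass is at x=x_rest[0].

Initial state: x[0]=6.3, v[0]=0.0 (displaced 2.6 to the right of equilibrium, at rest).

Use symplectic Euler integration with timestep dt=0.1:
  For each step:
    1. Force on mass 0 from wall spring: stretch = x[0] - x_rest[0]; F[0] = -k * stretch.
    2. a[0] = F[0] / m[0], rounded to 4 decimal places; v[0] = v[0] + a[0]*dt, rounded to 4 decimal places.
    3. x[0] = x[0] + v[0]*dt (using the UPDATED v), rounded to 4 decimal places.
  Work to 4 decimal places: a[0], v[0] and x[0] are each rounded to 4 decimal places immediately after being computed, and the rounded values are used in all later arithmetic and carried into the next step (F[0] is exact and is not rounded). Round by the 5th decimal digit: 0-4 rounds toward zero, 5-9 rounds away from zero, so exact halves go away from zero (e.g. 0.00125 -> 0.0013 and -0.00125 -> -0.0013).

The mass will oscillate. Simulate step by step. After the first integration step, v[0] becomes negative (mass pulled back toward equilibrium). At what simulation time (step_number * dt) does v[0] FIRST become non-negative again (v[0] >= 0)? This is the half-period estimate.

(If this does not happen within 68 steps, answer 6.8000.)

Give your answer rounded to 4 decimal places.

Step 0: x=[6.3000] v=[0.0000]
Step 1: x=[6.2640] v=[-0.3600]
Step 2: x=[6.1925] v=[-0.7150]
Step 3: x=[6.0865] v=[-1.0601]
Step 4: x=[5.9475] v=[-1.3905]
Step 5: x=[5.7773] v=[-1.7017]
Step 6: x=[5.5784] v=[-1.9893]
Step 7: x=[5.3535] v=[-2.2494]
Step 8: x=[5.1057] v=[-2.4784]
Step 9: x=[4.8384] v=[-2.6730]
Step 10: x=[4.5553] v=[-2.8306]
Step 11: x=[4.2604] v=[-2.9490]
Step 12: x=[3.9577] v=[-3.0266]
Step 13: x=[3.6515] v=[-3.0623]
Step 14: x=[3.3459] v=[-3.0556]
Step 15: x=[3.0452] v=[-3.0066]
Step 16: x=[2.7536] v=[-2.9159]
Step 17: x=[2.4751] v=[-2.7849]
Step 18: x=[2.2136] v=[-2.6153]
Step 19: x=[1.9727] v=[-2.4095]
Step 20: x=[1.7557] v=[-2.1703]
Step 21: x=[1.5656] v=[-1.9011]
Step 22: x=[1.4050] v=[-1.6056]
Step 23: x=[1.2762] v=[-1.2878]
Step 24: x=[1.1810] v=[-0.9522]
Step 25: x=[1.1207] v=[-0.6034]
Step 26: x=[1.0961] v=[-0.2463]
Step 27: x=[1.1075] v=[0.1142]
First v>=0 after going negative at step 27, time=2.7000

Answer: 2.7000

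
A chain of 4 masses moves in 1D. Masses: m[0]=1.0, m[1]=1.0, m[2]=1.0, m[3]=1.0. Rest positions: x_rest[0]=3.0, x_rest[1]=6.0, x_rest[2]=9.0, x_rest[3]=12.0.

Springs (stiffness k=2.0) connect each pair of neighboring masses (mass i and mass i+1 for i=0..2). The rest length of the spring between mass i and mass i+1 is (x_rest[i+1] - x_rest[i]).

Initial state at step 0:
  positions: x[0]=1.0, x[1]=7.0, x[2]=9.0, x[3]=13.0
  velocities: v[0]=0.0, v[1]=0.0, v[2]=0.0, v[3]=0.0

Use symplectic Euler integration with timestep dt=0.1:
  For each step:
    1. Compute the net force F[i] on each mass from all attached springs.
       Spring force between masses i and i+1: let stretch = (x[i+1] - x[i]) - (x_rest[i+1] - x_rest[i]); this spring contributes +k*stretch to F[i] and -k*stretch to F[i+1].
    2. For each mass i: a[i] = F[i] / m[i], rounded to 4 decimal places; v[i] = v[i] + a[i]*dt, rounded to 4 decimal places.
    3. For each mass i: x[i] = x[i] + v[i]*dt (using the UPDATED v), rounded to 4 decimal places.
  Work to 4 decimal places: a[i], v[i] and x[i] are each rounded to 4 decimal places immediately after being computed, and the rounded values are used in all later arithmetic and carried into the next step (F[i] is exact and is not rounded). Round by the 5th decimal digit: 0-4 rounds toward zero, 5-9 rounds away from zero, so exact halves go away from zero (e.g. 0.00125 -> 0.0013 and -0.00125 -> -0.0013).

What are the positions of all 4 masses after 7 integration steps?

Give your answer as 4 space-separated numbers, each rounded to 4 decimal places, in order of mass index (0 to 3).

Step 0: x=[1.0000 7.0000 9.0000 13.0000] v=[0.0000 0.0000 0.0000 0.0000]
Step 1: x=[1.0600 6.9200 9.0400 12.9800] v=[0.6000 -0.8000 0.4000 -0.2000]
Step 2: x=[1.1772 6.7652 9.1164 12.9412] v=[1.1720 -1.5480 0.7640 -0.3880]
Step 3: x=[1.3462 6.5457 9.2223 12.8859] v=[1.6896 -2.1954 1.0587 -0.5530]
Step 4: x=[1.5592 6.2757 9.3479 12.8173] v=[2.1295 -2.7000 1.2561 -0.6857]
Step 5: x=[1.8065 5.9728 9.4815 12.7393] v=[2.4728 -3.0289 1.3355 -0.7796]
Step 6: x=[2.0771 5.6568 9.6100 12.6562] v=[2.7061 -3.1604 1.2853 -0.8312]
Step 7: x=[2.3593 5.3482 9.7204 12.5722] v=[2.8220 -3.0857 1.1039 -0.8404]

Answer: 2.3593 5.3482 9.7204 12.5722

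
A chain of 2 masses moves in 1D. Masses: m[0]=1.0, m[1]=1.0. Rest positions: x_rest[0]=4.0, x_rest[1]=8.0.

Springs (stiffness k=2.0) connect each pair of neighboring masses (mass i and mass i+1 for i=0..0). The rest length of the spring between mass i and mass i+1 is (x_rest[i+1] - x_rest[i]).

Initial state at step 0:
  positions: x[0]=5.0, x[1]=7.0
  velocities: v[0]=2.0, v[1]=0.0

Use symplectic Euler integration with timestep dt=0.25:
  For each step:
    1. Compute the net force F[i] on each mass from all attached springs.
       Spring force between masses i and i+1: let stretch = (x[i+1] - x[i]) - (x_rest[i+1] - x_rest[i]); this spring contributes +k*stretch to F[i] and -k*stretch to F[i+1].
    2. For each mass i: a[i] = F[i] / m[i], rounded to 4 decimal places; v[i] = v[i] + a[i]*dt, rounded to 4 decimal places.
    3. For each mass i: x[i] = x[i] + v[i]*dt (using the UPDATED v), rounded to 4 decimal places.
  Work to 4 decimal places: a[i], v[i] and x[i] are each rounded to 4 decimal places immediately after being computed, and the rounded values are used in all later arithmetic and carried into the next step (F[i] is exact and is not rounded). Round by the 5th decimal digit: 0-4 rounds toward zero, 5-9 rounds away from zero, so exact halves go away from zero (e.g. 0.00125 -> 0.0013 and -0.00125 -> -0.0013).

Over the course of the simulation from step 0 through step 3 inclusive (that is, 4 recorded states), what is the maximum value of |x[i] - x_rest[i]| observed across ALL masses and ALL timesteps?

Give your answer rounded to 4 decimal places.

Answer: 1.2500

Derivation:
Step 0: x=[5.0000 7.0000] v=[2.0000 0.0000]
Step 1: x=[5.2500 7.2500] v=[1.0000 1.0000]
Step 2: x=[5.2500 7.7500] v=[0.0000 2.0000]
Step 3: x=[5.0625 8.4375] v=[-0.7500 2.7500]
Max displacement = 1.2500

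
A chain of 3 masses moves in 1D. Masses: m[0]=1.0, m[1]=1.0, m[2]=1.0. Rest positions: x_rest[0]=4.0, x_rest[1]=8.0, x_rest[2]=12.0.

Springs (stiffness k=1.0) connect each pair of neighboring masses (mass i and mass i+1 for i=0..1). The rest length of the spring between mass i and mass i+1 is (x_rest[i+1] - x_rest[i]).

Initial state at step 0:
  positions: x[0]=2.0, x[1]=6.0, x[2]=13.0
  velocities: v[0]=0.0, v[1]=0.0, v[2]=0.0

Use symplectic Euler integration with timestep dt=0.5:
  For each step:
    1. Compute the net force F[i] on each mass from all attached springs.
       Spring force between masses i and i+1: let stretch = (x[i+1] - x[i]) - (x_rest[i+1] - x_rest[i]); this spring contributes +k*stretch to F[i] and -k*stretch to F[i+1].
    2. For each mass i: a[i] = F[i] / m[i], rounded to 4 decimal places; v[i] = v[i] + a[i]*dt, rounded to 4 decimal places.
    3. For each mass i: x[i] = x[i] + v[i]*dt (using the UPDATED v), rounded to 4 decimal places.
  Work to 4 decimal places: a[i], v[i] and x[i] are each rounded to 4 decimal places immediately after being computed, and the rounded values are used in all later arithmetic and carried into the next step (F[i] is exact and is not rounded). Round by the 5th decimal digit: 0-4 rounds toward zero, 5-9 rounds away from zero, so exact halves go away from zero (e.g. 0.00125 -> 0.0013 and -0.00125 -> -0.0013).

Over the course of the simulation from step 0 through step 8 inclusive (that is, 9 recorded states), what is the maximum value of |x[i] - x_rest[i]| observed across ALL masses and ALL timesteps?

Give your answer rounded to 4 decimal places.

Answer: 2.3516

Derivation:
Step 0: x=[2.0000 6.0000 13.0000] v=[0.0000 0.0000 0.0000]
Step 1: x=[2.0000 6.7500 12.2500] v=[0.0000 1.5000 -1.5000]
Step 2: x=[2.1875 7.6875 11.1250] v=[0.3750 1.8750 -2.2500]
Step 3: x=[2.7500 8.1094 10.1406] v=[1.1250 0.8438 -1.9688]
Step 4: x=[3.6524 7.6993 9.6484] v=[1.8047 -0.8203 -0.9844]
Step 5: x=[4.5665 6.7647 9.6690] v=[1.8282 -1.8692 0.0411]
Step 6: x=[5.0302 6.0066 9.9635] v=[0.9273 -1.5162 0.5890]
Step 7: x=[4.7380 5.9936 10.2688] v=[-0.5845 -0.0260 0.6106]
Step 8: x=[3.7597 6.7355 10.5053] v=[-1.9567 1.4838 0.4730]
Max displacement = 2.3516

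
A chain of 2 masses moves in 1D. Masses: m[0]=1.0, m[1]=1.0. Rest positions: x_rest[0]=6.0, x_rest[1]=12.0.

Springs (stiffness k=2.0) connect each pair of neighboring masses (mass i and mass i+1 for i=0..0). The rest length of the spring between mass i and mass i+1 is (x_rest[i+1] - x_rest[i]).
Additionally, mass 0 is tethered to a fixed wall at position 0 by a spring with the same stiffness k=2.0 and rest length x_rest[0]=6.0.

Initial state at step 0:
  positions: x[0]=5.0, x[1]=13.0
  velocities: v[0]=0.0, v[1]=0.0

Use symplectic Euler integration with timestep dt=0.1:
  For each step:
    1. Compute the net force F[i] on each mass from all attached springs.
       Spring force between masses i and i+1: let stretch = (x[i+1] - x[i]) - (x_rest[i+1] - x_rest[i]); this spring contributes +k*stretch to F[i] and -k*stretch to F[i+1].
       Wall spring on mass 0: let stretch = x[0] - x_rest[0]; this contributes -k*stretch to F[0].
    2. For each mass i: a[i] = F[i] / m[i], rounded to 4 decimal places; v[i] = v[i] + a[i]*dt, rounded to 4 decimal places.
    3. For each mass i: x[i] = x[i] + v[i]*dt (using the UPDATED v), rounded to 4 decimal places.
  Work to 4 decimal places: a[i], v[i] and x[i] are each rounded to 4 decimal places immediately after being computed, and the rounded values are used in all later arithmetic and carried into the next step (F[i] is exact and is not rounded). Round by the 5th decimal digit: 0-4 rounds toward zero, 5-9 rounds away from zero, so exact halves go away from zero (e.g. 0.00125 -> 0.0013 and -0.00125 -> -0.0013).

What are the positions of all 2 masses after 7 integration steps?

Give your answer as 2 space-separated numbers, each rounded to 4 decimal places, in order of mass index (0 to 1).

Step 0: x=[5.0000 13.0000] v=[0.0000 0.0000]
Step 1: x=[5.0600 12.9600] v=[0.6000 -0.4000]
Step 2: x=[5.1768 12.8820] v=[1.1680 -0.7800]
Step 3: x=[5.3442 12.7699] v=[1.6737 -1.1210]
Step 4: x=[5.5532 12.6293] v=[2.0900 -1.4061]
Step 5: x=[5.7927 12.4672] v=[2.3946 -1.6213]
Step 6: x=[6.0498 12.2916] v=[2.5710 -1.7562]
Step 7: x=[6.3107 12.1111] v=[2.6094 -1.8046]

Answer: 6.3107 12.1111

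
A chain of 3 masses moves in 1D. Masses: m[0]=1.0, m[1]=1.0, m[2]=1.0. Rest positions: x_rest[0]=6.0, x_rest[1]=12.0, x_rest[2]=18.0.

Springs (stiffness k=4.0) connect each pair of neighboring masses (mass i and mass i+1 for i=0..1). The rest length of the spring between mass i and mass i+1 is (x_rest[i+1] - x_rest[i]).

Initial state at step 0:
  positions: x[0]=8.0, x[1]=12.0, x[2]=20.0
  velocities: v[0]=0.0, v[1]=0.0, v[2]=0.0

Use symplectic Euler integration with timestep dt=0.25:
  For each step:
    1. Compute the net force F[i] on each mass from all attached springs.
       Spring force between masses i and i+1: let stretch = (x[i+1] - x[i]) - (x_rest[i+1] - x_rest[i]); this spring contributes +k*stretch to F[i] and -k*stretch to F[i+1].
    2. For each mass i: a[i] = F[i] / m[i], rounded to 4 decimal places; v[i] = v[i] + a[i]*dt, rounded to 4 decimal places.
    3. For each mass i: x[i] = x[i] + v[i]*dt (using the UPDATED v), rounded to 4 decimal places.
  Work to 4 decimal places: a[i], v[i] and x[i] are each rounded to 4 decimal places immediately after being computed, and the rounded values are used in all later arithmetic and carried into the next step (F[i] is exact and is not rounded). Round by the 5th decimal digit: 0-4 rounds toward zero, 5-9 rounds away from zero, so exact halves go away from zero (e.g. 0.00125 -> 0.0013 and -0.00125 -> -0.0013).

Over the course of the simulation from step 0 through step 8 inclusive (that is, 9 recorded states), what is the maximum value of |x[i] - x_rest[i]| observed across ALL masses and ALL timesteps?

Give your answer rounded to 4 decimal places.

Step 0: x=[8.0000 12.0000 20.0000] v=[0.0000 0.0000 0.0000]
Step 1: x=[7.5000 13.0000 19.5000] v=[-2.0000 4.0000 -2.0000]
Step 2: x=[6.8750 14.2500 18.8750] v=[-2.5000 5.0000 -2.5000]
Step 3: x=[6.5938 14.8125 18.5938] v=[-1.1250 2.2500 -1.1250]
Step 4: x=[6.8672 14.2657 18.8672] v=[1.0937 -2.1874 1.0937]
Step 5: x=[7.4903 13.0196 19.4903] v=[2.4922 -4.9844 2.4922]
Step 6: x=[7.9957 12.0089 19.9957] v=[2.0215 -4.0430 2.0215]
Step 7: x=[8.0044 11.9916 20.0044] v=[0.0347 -0.0694 0.0347]
Step 8: x=[7.5099 12.9807 19.5099] v=[-1.9781 3.9562 -1.9781]
Max displacement = 2.8125

Answer: 2.8125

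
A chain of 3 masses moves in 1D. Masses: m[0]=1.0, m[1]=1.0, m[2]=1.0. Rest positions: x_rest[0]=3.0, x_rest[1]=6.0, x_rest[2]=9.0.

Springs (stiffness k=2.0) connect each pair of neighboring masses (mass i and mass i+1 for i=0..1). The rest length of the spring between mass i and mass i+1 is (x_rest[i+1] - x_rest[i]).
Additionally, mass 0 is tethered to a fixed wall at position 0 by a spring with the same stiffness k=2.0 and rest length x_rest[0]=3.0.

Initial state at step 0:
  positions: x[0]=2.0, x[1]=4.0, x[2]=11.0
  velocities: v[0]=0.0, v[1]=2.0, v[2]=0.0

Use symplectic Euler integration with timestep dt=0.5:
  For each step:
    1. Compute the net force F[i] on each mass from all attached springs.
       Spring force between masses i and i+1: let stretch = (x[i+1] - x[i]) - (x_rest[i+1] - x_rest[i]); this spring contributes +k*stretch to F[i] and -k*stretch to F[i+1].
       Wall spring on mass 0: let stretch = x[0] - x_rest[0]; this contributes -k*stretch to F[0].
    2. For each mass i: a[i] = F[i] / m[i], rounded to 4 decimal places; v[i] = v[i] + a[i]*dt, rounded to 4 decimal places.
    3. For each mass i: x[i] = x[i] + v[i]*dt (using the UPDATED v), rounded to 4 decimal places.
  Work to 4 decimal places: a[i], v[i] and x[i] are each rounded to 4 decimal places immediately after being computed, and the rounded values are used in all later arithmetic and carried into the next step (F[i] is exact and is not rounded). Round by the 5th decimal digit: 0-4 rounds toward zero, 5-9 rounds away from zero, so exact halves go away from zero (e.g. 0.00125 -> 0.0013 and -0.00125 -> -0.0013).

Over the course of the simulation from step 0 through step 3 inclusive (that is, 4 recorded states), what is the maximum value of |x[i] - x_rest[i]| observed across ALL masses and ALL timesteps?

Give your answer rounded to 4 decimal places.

Step 0: x=[2.0000 4.0000 11.0000] v=[0.0000 2.0000 0.0000]
Step 1: x=[2.0000 7.5000 9.0000] v=[0.0000 7.0000 -4.0000]
Step 2: x=[3.7500 9.0000 7.7500] v=[3.5000 3.0000 -2.5000]
Step 3: x=[6.2500 7.2500 8.6250] v=[5.0000 -3.5000 1.7500]
Max displacement = 3.2500

Answer: 3.2500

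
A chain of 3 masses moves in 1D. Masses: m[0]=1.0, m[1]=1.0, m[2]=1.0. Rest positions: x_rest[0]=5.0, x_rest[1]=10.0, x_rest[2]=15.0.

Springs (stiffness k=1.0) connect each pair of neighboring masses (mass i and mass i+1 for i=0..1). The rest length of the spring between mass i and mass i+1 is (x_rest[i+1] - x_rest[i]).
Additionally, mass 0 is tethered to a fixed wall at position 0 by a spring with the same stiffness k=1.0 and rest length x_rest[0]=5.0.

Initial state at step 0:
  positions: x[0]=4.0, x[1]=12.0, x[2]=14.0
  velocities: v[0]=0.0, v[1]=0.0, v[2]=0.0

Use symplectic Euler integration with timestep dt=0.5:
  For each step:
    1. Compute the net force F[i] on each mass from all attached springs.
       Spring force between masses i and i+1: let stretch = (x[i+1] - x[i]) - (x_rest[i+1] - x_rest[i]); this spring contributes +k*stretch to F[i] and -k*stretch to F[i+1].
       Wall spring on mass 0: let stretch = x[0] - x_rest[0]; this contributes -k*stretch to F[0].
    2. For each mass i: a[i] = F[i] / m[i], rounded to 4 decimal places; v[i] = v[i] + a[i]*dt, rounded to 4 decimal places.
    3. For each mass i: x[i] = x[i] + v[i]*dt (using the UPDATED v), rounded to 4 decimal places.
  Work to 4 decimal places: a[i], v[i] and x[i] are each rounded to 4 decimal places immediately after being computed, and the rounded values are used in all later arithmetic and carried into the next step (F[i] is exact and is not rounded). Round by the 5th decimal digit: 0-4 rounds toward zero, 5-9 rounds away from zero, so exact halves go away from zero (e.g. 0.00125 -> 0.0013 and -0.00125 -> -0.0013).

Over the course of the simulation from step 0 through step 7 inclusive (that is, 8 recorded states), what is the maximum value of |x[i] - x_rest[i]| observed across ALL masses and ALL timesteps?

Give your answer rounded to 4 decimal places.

Step 0: x=[4.0000 12.0000 14.0000] v=[0.0000 0.0000 0.0000]
Step 1: x=[5.0000 10.5000 14.7500] v=[2.0000 -3.0000 1.5000]
Step 2: x=[6.1250 8.6875 15.6875] v=[2.2500 -3.6250 1.8750]
Step 3: x=[6.3594 7.9844 16.1250] v=[0.4688 -1.4063 0.8750]
Step 4: x=[5.4102 8.9102 15.7774] v=[-1.8984 1.8515 -0.6953]
Step 5: x=[3.9835 10.6778 14.9630] v=[-2.8535 3.5351 -1.6289]
Step 6: x=[3.2345 11.8431 14.3273] v=[-1.4981 2.3306 -1.2715]
Step 7: x=[3.8290 11.4773 14.3205] v=[1.1890 -0.7316 -0.0136]
Max displacement = 2.0156

Answer: 2.0156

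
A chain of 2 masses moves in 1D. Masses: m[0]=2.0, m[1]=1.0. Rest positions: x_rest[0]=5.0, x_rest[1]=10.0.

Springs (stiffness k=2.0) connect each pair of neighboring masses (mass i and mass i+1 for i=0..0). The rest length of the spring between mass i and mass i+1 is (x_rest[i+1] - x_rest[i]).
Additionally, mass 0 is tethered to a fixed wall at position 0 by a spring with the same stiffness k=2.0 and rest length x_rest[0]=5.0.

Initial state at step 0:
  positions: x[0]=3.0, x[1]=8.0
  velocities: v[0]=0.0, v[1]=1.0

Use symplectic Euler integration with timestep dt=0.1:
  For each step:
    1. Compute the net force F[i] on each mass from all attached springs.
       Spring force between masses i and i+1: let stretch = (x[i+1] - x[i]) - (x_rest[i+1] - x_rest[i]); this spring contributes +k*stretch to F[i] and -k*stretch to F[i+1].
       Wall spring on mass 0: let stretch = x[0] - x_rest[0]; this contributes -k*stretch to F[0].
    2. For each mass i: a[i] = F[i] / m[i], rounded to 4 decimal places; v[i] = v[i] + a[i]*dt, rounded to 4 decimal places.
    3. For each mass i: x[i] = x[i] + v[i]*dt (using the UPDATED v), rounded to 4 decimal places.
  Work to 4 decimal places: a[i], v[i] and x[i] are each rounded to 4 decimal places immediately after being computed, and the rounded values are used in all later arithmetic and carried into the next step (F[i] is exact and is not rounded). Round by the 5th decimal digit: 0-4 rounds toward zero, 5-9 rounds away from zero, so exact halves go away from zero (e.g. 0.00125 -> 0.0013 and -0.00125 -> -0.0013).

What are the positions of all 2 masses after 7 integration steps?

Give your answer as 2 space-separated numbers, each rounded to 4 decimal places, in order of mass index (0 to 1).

Step 0: x=[3.0000 8.0000] v=[0.0000 1.0000]
Step 1: x=[3.0200 8.1000] v=[0.2000 1.0000]
Step 2: x=[3.0606 8.1984] v=[0.4060 0.9840]
Step 3: x=[3.1220 8.2940] v=[0.6137 0.9564]
Step 4: x=[3.2039 8.3862] v=[0.8187 0.9220]
Step 5: x=[3.3056 8.4748] v=[1.0165 0.8855]
Step 6: x=[3.4259 8.5600] v=[1.2029 0.8517]
Step 7: x=[3.5633 8.6425] v=[1.3737 0.8249]

Answer: 3.5633 8.6425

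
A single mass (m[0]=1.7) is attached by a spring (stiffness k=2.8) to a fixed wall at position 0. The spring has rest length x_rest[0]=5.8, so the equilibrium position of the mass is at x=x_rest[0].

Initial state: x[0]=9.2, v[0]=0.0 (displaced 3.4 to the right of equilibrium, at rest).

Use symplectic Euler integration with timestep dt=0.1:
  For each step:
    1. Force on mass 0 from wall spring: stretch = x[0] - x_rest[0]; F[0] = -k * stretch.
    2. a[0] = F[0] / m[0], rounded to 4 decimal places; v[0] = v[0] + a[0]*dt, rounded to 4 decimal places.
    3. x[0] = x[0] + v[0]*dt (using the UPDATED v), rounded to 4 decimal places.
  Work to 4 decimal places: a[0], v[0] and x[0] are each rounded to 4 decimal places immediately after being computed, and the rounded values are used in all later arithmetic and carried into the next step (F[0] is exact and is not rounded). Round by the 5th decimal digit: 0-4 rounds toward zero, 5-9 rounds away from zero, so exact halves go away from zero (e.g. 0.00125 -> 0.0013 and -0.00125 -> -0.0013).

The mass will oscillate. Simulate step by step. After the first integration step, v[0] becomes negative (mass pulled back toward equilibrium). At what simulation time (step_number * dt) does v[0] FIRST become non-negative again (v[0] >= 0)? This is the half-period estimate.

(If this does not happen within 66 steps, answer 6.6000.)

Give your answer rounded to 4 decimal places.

Answer: 2.5000

Derivation:
Step 0: x=[9.2000] v=[0.0000]
Step 1: x=[9.1440] v=[-0.5600]
Step 2: x=[9.0329] v=[-1.1108]
Step 3: x=[8.8686] v=[-1.6433]
Step 4: x=[8.6537] v=[-2.1487]
Step 5: x=[8.3918] v=[-2.6187]
Step 6: x=[8.0872] v=[-3.0456]
Step 7: x=[7.7450] v=[-3.4223]
Step 8: x=[7.3707] v=[-3.7427]
Step 9: x=[6.9706] v=[-4.0014]
Step 10: x=[6.5512] v=[-4.1942]
Step 11: x=[6.1194] v=[-4.3179]
Step 12: x=[5.6824] v=[-4.3705]
Step 13: x=[5.2473] v=[-4.3511]
Step 14: x=[4.8213] v=[-4.2601]
Step 15: x=[4.4114] v=[-4.0989]
Step 16: x=[4.0244] v=[-3.8702]
Step 17: x=[3.6666] v=[-3.5778]
Step 18: x=[3.3440] v=[-3.2264]
Step 19: x=[3.0618] v=[-2.8219]
Step 20: x=[2.8247] v=[-2.3709]
Step 21: x=[2.6366] v=[-1.8809]
Step 22: x=[2.5006] v=[-1.3599]
Step 23: x=[2.4190] v=[-0.8165]
Step 24: x=[2.3930] v=[-0.2596]
Step 25: x=[2.4232] v=[0.3016]
First v>=0 after going negative at step 25, time=2.5000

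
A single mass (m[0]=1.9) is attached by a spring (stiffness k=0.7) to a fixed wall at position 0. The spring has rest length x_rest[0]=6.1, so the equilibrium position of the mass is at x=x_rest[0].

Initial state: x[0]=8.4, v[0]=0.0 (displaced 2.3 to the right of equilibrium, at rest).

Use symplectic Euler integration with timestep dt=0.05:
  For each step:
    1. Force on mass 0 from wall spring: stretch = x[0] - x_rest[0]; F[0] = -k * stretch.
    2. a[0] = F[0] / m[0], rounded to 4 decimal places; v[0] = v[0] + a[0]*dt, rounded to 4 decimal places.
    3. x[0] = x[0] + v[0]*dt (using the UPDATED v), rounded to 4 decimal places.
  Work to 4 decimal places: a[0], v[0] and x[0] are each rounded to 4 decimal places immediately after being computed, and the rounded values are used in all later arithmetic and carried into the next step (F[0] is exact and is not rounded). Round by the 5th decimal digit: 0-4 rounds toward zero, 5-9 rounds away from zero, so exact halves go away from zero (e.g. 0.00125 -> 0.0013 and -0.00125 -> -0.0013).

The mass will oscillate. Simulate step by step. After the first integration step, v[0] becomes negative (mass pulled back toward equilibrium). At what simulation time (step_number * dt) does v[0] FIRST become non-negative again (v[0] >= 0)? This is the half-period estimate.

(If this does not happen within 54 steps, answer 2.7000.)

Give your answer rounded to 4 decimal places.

Step 0: x=[8.4000] v=[0.0000]
Step 1: x=[8.3979] v=[-0.0424]
Step 2: x=[8.3937] v=[-0.0847]
Step 3: x=[8.3874] v=[-0.1270]
Step 4: x=[8.3789] v=[-0.1691]
Step 5: x=[8.3683] v=[-0.2111]
Step 6: x=[8.3557] v=[-0.2529]
Step 7: x=[8.3410] v=[-0.2945]
Step 8: x=[8.3242] v=[-0.3358]
Step 9: x=[8.3054] v=[-0.3768]
Step 10: x=[8.2845] v=[-0.4174]
Step 11: x=[8.2616] v=[-0.4576]
Step 12: x=[8.2367] v=[-0.4974]
Step 13: x=[8.2099] v=[-0.5368]
Step 14: x=[8.1811] v=[-0.5757]
Step 15: x=[8.1504] v=[-0.6140]
Step 16: x=[8.1178] v=[-0.6518]
Step 17: x=[8.0834] v=[-0.6890]
Step 18: x=[8.0471] v=[-0.7255]
Step 19: x=[8.0090] v=[-0.7614]
Step 20: x=[7.9692] v=[-0.7966]
Step 21: x=[7.9277] v=[-0.8310]
Step 22: x=[7.8845] v=[-0.8647]
Step 23: x=[7.8396] v=[-0.8976]
Step 24: x=[7.7931] v=[-0.9296]
Step 25: x=[7.7451] v=[-0.9608]
Step 26: x=[7.6955] v=[-0.9911]
Step 27: x=[7.6445] v=[-1.0205]
Step 28: x=[7.5921] v=[-1.0490]
Step 29: x=[7.5383] v=[-1.0765]
Step 30: x=[7.4832] v=[-1.1030]
Step 31: x=[7.4268] v=[-1.1285]
Step 32: x=[7.3692] v=[-1.1529]
Step 33: x=[7.3104] v=[-1.1763]
Step 34: x=[7.2505] v=[-1.1986]
Step 35: x=[7.1895] v=[-1.2198]
Step 36: x=[7.1275] v=[-1.2399]
Step 37: x=[7.0646] v=[-1.2588]
Step 38: x=[7.0008] v=[-1.2766]
Step 39: x=[6.9361] v=[-1.2932]
Step 40: x=[6.8707] v=[-1.3086]
Step 41: x=[6.8046] v=[-1.3228]
Step 42: x=[6.7378] v=[-1.3358]
Step 43: x=[6.6704] v=[-1.3476]
Step 44: x=[6.6025] v=[-1.3581]
Step 45: x=[6.5341] v=[-1.3674]
Step 46: x=[6.4653] v=[-1.3754]
Step 47: x=[6.3962] v=[-1.3821]
Step 48: x=[6.3268] v=[-1.3876]
Step 49: x=[6.2572] v=[-1.3918]
Step 50: x=[6.1875] v=[-1.3947]
Step 51: x=[6.1177] v=[-1.3963]
Step 52: x=[6.0479] v=[-1.3966]
Step 53: x=[5.9781] v=[-1.3956]
Step 54: x=[5.9084] v=[-1.3934]
v[0] did not become non-negative within 54 steps; using fallback time=2.7000

Answer: 2.7000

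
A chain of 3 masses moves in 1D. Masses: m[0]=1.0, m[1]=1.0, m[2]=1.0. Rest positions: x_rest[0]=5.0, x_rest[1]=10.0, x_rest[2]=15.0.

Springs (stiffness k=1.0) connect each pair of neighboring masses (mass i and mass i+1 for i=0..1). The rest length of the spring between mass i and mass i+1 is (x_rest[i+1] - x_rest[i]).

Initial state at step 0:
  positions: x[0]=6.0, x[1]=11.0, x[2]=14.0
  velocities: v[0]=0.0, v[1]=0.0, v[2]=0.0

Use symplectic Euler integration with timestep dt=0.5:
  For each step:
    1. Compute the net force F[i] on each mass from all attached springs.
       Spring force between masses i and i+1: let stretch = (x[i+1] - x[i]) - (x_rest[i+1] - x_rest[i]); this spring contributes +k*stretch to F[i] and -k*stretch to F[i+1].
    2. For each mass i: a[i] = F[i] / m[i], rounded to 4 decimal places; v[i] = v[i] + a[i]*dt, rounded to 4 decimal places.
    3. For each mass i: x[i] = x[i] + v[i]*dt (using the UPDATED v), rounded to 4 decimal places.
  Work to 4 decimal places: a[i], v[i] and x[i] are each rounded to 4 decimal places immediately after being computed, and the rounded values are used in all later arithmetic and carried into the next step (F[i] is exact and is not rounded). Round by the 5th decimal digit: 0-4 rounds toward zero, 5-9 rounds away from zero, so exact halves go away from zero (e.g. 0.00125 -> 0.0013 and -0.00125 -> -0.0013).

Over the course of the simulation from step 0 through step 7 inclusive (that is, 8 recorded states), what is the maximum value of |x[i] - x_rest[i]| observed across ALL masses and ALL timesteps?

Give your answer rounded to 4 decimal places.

Answer: 1.2345

Derivation:
Step 0: x=[6.0000 11.0000 14.0000] v=[0.0000 0.0000 0.0000]
Step 1: x=[6.0000 10.5000 14.5000] v=[0.0000 -1.0000 1.0000]
Step 2: x=[5.8750 9.8750 15.2500] v=[-0.2500 -1.2500 1.5000]
Step 3: x=[5.5000 9.5938 15.9063] v=[-0.7500 -0.5625 1.3125]
Step 4: x=[4.8985 9.8673 16.2345] v=[-1.2031 0.5469 0.6563]
Step 5: x=[4.2892 10.4904 16.2209] v=[-1.2187 1.2461 -0.0273]
Step 6: x=[3.9802 10.9958 16.0246] v=[-0.6181 1.0108 -0.3926]
Step 7: x=[4.1751 11.0045 15.8211] v=[0.3897 0.0174 -0.4070]
Max displacement = 1.2345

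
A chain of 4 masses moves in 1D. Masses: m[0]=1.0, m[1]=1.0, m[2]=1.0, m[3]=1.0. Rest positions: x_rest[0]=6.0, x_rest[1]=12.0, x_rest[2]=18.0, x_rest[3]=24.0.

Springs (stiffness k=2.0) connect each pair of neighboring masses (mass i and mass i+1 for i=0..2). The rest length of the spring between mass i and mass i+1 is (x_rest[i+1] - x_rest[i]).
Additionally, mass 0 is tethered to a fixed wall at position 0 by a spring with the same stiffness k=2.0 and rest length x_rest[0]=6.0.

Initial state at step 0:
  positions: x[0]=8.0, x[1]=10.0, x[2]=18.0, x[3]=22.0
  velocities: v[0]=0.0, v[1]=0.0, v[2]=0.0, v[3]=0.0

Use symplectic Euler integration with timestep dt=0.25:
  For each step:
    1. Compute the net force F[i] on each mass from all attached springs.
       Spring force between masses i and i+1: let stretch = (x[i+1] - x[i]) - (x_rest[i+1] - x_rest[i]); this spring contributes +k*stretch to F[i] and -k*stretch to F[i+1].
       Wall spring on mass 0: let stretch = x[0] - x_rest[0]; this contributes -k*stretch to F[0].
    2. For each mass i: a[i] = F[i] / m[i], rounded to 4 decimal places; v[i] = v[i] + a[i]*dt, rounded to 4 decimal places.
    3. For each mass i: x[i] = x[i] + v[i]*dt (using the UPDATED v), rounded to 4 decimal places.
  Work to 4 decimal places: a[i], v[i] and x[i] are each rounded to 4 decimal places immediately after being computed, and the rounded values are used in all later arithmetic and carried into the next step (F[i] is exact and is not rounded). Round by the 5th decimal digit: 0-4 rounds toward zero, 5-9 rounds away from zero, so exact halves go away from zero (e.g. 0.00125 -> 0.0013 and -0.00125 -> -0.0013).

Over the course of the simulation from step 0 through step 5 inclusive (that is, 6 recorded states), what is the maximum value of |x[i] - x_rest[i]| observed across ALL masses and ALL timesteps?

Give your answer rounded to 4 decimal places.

Answer: 2.1720

Derivation:
Step 0: x=[8.0000 10.0000 18.0000 22.0000] v=[0.0000 0.0000 0.0000 0.0000]
Step 1: x=[7.2500 10.7500 17.5000 22.2500] v=[-3.0000 3.0000 -2.0000 1.0000]
Step 2: x=[6.0313 11.9063 16.7500 22.6563] v=[-4.8750 4.6250 -3.0000 1.6250]
Step 3: x=[4.7930 12.9337 16.1328 23.0743] v=[-4.9532 4.1094 -2.4687 1.6719]
Step 4: x=[3.9732 13.3434 15.9834 23.3746] v=[-3.2794 1.6386 -0.5975 1.2012]
Step 5: x=[3.8280 12.9118 16.4279 23.5010] v=[-0.5809 -1.7265 1.7781 0.5056]
Max displacement = 2.1720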